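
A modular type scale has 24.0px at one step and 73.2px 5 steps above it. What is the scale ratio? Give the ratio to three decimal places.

1.250

r⁵ = 73.2 / 24.0, so r = (73.2/24.0)^(1/5).
r = 3.0500^(1/5) ≈ 1.2499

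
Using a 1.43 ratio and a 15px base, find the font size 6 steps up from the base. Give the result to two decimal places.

128.26px

Each step on a modular scale multiplies by the ratio, so the size n steps from the base is base × ratioⁿ.
15.0 × 1.43⁶ = 15.0 × 8.55099 ≈ 128.26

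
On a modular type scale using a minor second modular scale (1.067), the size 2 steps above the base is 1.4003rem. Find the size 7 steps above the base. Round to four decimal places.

Moving from step +2 to step +7 is 5 steps up, so multiply by r⁵.
1.4003 × 1.067⁵ = 1.4003 × 1.38300 ≈ 1.9366

1.9366rem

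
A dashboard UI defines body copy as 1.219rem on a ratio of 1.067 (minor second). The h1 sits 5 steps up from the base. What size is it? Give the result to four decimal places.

1.219 × 1.067⁵ = 1.219 × 1.38300 ≈ 1.6859

1.6859rem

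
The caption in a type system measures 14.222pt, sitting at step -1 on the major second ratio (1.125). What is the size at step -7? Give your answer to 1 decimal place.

14.222 ÷ 1.125⁶ = 14.222 ÷ 2.02729 ≈ 7.015

7.0pt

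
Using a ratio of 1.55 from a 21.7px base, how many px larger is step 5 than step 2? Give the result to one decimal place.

142.0px

Step 2: 21.7 × 1.55² = 52.134px
Step 5: 21.7 × 1.55⁵ = 194.141px
Difference: 194.141 − 52.134 = 142.007px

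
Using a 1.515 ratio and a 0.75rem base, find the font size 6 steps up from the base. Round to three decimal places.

0.75 × 1.515⁶ = 0.75 × 12.09138 ≈ 9.069

9.069rem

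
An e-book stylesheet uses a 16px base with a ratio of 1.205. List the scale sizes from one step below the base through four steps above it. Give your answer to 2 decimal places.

Step -1: 16.0 ÷ 1.205 = 13.28
Step 0: 16px
Step 1: 16.0 × 1.205 = 19.28
Step 2: 16.0 × 1.205² = 23.23
Step 3: 16.0 × 1.205³ = 28.00
Step 4: 16.0 × 1.205⁴ = 33.73

13.28px, 16.00px, 19.28px, 23.23px, 28.00px, 33.73px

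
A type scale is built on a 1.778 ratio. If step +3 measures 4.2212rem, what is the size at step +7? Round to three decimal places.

42.185rem

The gap is 7 − (3) = 4 steps, so the factor is 1.778^4.
4.2212 × 1.778⁴ = 4.2212 × 9.99372 ≈ 42.185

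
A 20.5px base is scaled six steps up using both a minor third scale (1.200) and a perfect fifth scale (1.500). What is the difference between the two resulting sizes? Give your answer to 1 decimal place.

Minor third: 20.5 × 1.200⁶ = 61.213px
Perfect fifth: 20.5 × 1.500⁶ = 233.508px
Difference: 233.508 − 61.213 = 172.295px

172.3px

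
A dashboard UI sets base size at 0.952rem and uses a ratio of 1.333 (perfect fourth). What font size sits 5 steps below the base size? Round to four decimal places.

A modular type scale is a geometric sequence: sizeₙ = base × rⁿ.
0.952 ÷ 1.333⁵ = 0.952 ÷ 4.20873 ≈ 0.2262

0.2262rem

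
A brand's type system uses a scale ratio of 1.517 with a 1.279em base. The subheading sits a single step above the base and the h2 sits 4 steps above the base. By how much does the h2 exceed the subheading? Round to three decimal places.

4.833em

Step 1: 1.279 × 1.517 = 1.94024em
Step 4: 1.279 × 1.517⁴ = 6.77350em
Difference: 6.77350 − 1.94024 = 4.83326em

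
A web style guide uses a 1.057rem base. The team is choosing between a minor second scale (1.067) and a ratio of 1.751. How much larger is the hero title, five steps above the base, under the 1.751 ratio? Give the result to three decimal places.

Minor second: 1.057 × 1.067⁵ = 1.46183rem
At 1.751: 1.057 × 1.751⁵ = 17.39826rem
Difference: 17.39826 − 1.46183 = 15.93643rem

15.936rem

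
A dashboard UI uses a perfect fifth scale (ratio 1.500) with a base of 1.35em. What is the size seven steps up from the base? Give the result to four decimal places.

Each step on a modular scale multiplies by the ratio, so the size n steps from the base is base × ratioⁿ.
1.35 × 1.500⁷ = 1.35 × 17.08594 ≈ 23.0660

23.0660em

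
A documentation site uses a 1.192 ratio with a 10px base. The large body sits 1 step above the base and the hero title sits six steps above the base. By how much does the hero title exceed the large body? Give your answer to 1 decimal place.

Step 1: 10.0 × 1.192 = 11.920px
Step 6: 10.0 × 1.192⁶ = 28.685px
Difference: 28.685 − 11.920 = 16.765px

16.8px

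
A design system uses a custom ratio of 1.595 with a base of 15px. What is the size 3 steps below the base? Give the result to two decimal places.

15.0 ÷ 1.595³ = 15.0 ÷ 4.05772 ≈ 3.70

3.70px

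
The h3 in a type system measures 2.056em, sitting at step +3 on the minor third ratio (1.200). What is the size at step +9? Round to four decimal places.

2.056 × 1.200⁶ = 2.056 × 2.98598 ≈ 6.1392

6.1392em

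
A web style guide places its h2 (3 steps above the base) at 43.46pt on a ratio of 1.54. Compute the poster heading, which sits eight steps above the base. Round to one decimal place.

43.46 × 1.54⁵ = 43.46 × 8.66171 ≈ 376.438

376.4pt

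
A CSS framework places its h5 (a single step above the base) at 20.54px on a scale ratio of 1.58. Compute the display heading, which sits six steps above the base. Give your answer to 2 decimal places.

20.54 × 1.58⁵ = 20.54 × 9.84658 ≈ 202.249

202.25px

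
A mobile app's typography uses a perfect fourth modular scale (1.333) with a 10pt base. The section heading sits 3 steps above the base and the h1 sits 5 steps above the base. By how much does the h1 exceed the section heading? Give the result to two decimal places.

Step 3: 10.0 × 1.333³ = 23.6859pt
Step 5: 10.0 × 1.333⁵ = 42.0873pt
Difference: 42.0873 − 23.6859 = 18.4014pt

18.40pt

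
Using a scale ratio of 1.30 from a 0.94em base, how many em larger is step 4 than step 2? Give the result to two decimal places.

1.10em

Step 2: 0.94 × 1.30² = 1.5886em
Step 4: 0.94 × 1.30⁴ = 2.6847em
Difference: 2.6847 − 1.5886 = 1.0961em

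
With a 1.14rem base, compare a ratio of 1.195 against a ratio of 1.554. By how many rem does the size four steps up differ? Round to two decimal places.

At 1.195: 1.14 × 1.195⁴ = 2.3248rem
At 1.554: 1.14 × 1.554⁴ = 6.6483rem
Difference: 6.6483 − 2.3248 = 4.3235rem

4.32rem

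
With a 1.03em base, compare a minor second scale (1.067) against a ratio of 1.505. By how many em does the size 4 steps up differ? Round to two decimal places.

3.95em

Minor second: 1.03 × 1.067⁴ = 1.3350em
At 1.505: 1.03 × 1.505⁴ = 5.2842em
Difference: 5.2842 − 1.3350 = 3.9492em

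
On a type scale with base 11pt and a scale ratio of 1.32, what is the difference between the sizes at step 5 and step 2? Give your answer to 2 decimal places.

24.92pt

Step 2: 11.0 × 1.32² = 19.1664pt
Step 5: 11.0 × 1.32⁵ = 44.0821pt
Difference: 44.0821 − 19.1664 = 24.9157pt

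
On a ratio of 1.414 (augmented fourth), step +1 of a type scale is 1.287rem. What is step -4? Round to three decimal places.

The gap is -4 − (1) = -5 steps, so the factor is 1.414^-5.
1.287 ÷ 1.414⁵ = 1.287 ÷ 5.65258 ≈ 0.228

0.228rem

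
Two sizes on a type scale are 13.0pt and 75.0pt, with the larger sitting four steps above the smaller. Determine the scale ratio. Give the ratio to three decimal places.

r⁴ = 75.0 / 13.0, so r = (75.0/13.0)^(1/4).
r = 5.7692^(1/4) ≈ 1.5498

1.550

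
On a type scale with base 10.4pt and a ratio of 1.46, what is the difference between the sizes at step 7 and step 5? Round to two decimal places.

78.07pt

Step 5: 10.4 × 1.46⁵ = 68.9918pt
Step 7: 10.4 × 1.46⁷ = 147.0630pt
Difference: 147.0630 − 68.9918 = 78.0712pt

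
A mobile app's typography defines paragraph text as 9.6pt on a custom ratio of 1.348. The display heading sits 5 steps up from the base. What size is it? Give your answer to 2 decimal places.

42.73pt

Each step on a modular scale multiplies by the ratio, so the size n steps from the base is base × ratioⁿ.
9.6 × 1.348⁵ = 9.6 × 4.45092 ≈ 42.73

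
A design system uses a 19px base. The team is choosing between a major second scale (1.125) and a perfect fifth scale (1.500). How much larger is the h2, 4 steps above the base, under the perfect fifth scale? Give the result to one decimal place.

Major second: 19.0 × 1.125⁴ = 30.434px
Perfect fifth: 19.0 × 1.500⁴ = 96.188px
Difference: 96.188 − 30.434 = 65.754px

65.8px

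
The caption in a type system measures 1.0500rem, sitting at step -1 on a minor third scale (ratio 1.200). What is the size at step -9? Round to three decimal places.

0.244rem

The gap is -9 − (-1) = -8 steps, so the factor is 1.200^-8.
1.0500 ÷ 1.200⁸ = 1.0500 ÷ 4.29982 ≈ 0.244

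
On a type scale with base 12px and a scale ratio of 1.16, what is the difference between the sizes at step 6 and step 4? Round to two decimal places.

Step 4: 12.0 × 1.16⁴ = 21.7277px
Step 6: 12.0 × 1.16⁶ = 29.2368px
Difference: 29.2368 − 21.7277 = 7.5091px

7.51px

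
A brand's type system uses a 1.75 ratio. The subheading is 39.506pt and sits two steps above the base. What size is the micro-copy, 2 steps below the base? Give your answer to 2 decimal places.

39.506 ÷ 1.75⁴ = 39.506 ÷ 9.37891 ≈ 4.212

4.21pt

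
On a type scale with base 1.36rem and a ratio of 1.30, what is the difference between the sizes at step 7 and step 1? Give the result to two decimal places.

6.77rem

Step 1: 1.36 × 1.30 = 1.7680rem
Step 7: 1.36 × 1.30⁷ = 8.5338rem
Difference: 8.5338 − 1.7680 = 6.7658rem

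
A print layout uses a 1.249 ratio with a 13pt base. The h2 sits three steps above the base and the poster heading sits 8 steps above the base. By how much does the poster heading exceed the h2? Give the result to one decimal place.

51.7pt

Step 3: 13.0 × 1.249³ = 25.330pt
Step 8: 13.0 × 1.249⁸ = 76.992pt
Difference: 76.992 − 25.330 = 51.662pt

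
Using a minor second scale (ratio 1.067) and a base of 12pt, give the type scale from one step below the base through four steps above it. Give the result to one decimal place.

11.2pt, 12.0pt, 12.8pt, 13.7pt, 14.6pt, 15.6pt

Step -1: 12.0 ÷ 1.067 = 11.2
Step 0: 12pt
Step 1: 12.0 × 1.067 = 12.8
Step 2: 12.0 × 1.067² = 13.7
Step 3: 12.0 × 1.067³ = 14.6
Step 4: 12.0 × 1.067⁴ = 15.6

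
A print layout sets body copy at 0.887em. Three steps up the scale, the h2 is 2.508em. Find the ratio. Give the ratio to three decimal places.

The ratio satisfies 0.887 × r³ = 2.508, so r = (2.508 / 0.887)^(1/3).
r = 2.8275^(1/3) ≈ 1.4141

1.414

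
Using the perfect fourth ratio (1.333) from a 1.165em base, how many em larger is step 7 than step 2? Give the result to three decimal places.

6.642em

Step 2: 1.165 × 1.333² = 2.07008em
Step 7: 1.165 × 1.333⁷ = 8.71238em
Difference: 8.71238 − 2.07008 = 6.64230em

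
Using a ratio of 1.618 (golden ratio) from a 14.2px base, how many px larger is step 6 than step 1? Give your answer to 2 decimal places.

231.80px

Step 1: 14.2 × 1.618 = 22.9756px
Step 6: 14.2 × 1.618⁶ = 254.7765px
Difference: 254.7765 − 22.9756 = 231.8009px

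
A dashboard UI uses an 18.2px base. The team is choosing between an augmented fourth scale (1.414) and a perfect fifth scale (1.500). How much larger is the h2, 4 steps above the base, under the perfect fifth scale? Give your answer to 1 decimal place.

Augmented fourth: 18.2 × 1.414⁴ = 72.756px
Perfect fifth: 18.2 × 1.500⁴ = 92.138px
Difference: 92.138 − 72.756 = 19.382px

19.4px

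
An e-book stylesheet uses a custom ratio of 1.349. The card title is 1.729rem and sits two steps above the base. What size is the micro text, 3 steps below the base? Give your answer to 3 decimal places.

The gap is -3 − (2) = -5 steps, so the factor is 1.349^-5.
1.729 ÷ 1.349⁵ = 1.729 ÷ 4.46745 ≈ 0.387

0.387rem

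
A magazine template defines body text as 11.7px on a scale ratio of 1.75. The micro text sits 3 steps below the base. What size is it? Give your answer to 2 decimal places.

2.18px

11.7 ÷ 1.75³ = 11.7 ÷ 5.35938 ≈ 2.18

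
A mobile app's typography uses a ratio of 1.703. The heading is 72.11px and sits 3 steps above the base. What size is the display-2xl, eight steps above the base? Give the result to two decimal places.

Moving from step +3 to step +8 is 5 steps up, so multiply by r⁵.
72.11 × 1.703⁵ = 72.11 × 14.32429 ≈ 1032.925

1032.92px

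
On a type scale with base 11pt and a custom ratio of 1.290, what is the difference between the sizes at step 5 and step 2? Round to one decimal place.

21.0pt

Step 2: 11.0 × 1.290² = 18.305pt
Step 5: 11.0 × 1.290⁵ = 39.295pt
Difference: 39.295 − 18.305 = 20.990pt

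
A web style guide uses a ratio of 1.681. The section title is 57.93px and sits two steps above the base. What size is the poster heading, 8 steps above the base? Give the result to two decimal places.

57.93 × 1.681⁶ = 57.93 × 22.56349 ≈ 1307.103

1307.10px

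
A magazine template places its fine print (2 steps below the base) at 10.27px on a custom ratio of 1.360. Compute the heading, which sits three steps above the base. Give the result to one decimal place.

The gap is 3 − (-2) = 5 steps, so the factor is 1.360^5.
10.27 × 1.360⁵ = 10.27 × 4.65259 ≈ 47.782

47.8px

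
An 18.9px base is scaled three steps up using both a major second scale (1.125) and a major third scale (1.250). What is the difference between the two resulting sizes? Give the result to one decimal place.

10.0px

Major second: 18.9 × 1.125³ = 26.910px
Major third: 18.9 × 1.250³ = 36.914px
Difference: 36.914 − 26.910 = 10.004px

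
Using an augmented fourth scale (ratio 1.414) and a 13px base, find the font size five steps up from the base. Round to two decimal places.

73.48px

A modular type scale is a geometric sequence: sizeₙ = base × rⁿ.
13.0 × 1.414⁵ = 13.0 × 5.65258 ≈ 73.48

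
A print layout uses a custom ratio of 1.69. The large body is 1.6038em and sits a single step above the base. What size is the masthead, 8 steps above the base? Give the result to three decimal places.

1.6038 × 1.69⁷ = 1.6038 × 39.37376 ≈ 63.148

63.148em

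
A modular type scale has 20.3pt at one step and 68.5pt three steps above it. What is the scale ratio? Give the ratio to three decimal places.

The ratio satisfies 20.3 × r³ = 68.5, so r = (68.5 / 20.3)^(1/3).
r = 3.3744^(1/3) ≈ 1.4999

1.500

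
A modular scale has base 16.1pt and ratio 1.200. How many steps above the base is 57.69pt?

7

1.200ⁿ = 57.69 / 16.1 = 3.5832
n = ln(3.5832) / ln(1.200) = 1.2763 / 0.1823 ≈ 7.00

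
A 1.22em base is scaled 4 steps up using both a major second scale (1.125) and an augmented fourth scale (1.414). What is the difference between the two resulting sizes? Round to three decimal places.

2.923em

Major second: 1.22 × 1.125⁴ = 1.95420em
Augmented fourth: 1.22 × 1.414⁴ = 4.87705em
Difference: 4.87705 − 1.95420 = 2.92285em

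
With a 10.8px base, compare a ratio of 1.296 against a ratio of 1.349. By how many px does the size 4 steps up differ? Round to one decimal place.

5.3px

At 1.296: 10.8 × 1.296⁴ = 30.468px
At 1.349: 10.8 × 1.349⁴ = 35.766px
Difference: 35.766 − 30.468 = 5.298px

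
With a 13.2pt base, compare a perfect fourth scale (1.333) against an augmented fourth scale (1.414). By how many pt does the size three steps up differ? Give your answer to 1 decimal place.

6.1pt

Perfect fourth: 13.2 × 1.333³ = 31.265pt
Augmented fourth: 13.2 × 1.414³ = 37.318pt
Difference: 37.318 − 31.265 = 6.053pt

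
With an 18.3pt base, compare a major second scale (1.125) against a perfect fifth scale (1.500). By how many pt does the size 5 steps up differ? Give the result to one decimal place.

106.0pt

Major second: 18.3 × 1.125⁵ = 32.977pt
Perfect fifth: 18.3 × 1.500⁵ = 138.966pt
Difference: 138.966 − 32.977 = 105.989pt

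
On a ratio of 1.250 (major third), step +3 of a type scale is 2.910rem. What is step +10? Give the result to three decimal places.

The gap is 10 − (3) = 7 steps, so the factor is 1.250^7.
2.910 × 1.250⁷ = 2.910 × 4.76837 ≈ 13.876

13.876rem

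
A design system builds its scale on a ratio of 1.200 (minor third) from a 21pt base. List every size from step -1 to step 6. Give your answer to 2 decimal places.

17.50pt, 21.00pt, 25.20pt, 30.24pt, 36.29pt, 43.55pt, 52.25pt, 62.71pt

Step -1: 21.0 ÷ 1.200 = 17.50
Step 0: 21pt
Step 1: 21.0 × 1.200 = 25.20
Step 2: 21.0 × 1.200² = 30.24
Step 3: 21.0 × 1.200³ = 36.29
Step 4: 21.0 × 1.200⁴ = 43.55
Step 5: 21.0 × 1.200⁵ = 52.25
Step 6: 21.0 × 1.200⁶ = 62.71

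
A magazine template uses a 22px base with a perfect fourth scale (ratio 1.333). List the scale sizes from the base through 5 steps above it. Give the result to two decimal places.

22.00px, 29.33px, 39.09px, 52.11px, 69.46px, 92.59px

Step 0: 22px
Step 1: 22.0 × 1.333 = 29.33
Step 2: 22.0 × 1.333² = 39.09
Step 3: 22.0 × 1.333³ = 52.11
Step 4: 22.0 × 1.333⁴ = 69.46
Step 5: 22.0 × 1.333⁵ = 92.59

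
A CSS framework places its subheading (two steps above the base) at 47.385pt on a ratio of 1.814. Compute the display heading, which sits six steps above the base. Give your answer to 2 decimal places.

513.09pt

47.385 × 1.814⁴ = 47.385 × 10.82802 ≈ 513.086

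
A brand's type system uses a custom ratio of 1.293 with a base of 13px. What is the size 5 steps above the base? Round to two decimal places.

46.98px

A modular type scale is a geometric sequence: sizeₙ = base × rⁿ.
13.0 × 1.293⁵ = 13.0 × 3.61404 ≈ 46.98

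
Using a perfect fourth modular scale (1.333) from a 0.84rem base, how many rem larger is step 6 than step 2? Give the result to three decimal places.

3.220rem

Step 2: 0.84 × 1.333² = 1.49259rem
Step 6: 0.84 × 1.333⁶ = 4.71260rem
Difference: 4.71260 − 1.49259 = 3.22001rem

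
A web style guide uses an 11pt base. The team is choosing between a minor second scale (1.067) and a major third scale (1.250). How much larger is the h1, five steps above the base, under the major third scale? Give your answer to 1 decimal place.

18.4pt

Minor second: 11.0 × 1.067⁵ = 15.213pt
Major third: 11.0 × 1.250⁵ = 33.569pt
Difference: 33.569 − 15.213 = 18.356pt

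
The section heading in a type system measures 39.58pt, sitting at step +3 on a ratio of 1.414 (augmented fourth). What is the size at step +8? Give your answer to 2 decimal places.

223.73pt

Moving from step +3 to step +8 is 5 steps up, so multiply by r⁵.
39.58 × 1.414⁵ = 39.58 × 5.65258 ≈ 223.729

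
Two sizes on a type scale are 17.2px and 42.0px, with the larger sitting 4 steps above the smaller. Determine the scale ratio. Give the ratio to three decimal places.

The ratio satisfies 17.2 × r⁴ = 42.0, so r = (42.0 / 17.2)^(1/4).
r = 2.4419^(1/4) ≈ 1.2501

1.250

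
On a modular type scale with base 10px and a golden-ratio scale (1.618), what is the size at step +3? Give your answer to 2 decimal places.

42.36px

10.0 × 1.618³ = 10.0 × 4.23580 ≈ 42.36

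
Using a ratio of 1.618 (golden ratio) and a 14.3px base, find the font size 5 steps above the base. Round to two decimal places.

14.3 × 1.618⁵ = 14.3 × 11.08901 ≈ 158.57

158.57px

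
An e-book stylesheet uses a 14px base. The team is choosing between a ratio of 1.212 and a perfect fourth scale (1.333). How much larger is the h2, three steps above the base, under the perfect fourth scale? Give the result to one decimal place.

8.2px

At 1.212: 14.0 × 1.212³ = 24.925px
Perfect fourth: 14.0 × 1.333³ = 33.160px
Difference: 33.160 − 24.925 = 8.235px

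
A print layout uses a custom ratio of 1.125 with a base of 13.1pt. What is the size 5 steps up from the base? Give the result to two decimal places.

23.61pt

Each step on a modular scale multiplies by the ratio, so the size n steps from the base is base × ratioⁿ.
13.1 × 1.125⁵ = 13.1 × 1.80203 ≈ 23.61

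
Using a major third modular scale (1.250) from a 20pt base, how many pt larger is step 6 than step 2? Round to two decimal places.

Step 2: 20.0 × 1.250² = 31.2500pt
Step 6: 20.0 × 1.250⁶ = 76.2939pt
Difference: 76.2939 − 31.2500 = 45.0439pt

45.04pt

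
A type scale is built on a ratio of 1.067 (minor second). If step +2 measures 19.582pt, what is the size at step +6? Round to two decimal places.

The gap is 6 − (2) = 4 steps, so the factor is 1.067^4.
19.582 × 1.067⁴ = 19.582 × 1.29616 ≈ 25.381

25.38pt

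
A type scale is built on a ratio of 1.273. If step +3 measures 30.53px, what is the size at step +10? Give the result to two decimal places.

165.40px

30.53 × 1.273⁷ = 30.53 × 5.41750 ≈ 165.396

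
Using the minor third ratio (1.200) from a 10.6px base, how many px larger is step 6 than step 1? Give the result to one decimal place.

18.9px

Step 1: 10.6 × 1.200 = 12.720px
Step 6: 10.6 × 1.200⁶ = 31.651px
Difference: 31.651 − 12.720 = 18.931px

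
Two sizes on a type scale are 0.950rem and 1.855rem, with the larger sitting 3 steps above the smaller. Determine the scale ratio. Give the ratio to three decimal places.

The ratio satisfies 0.950 × r³ = 1.855, so r = (1.855 / 0.950)^(1/3).
r = 1.9526^(1/3) ≈ 1.2499

1.250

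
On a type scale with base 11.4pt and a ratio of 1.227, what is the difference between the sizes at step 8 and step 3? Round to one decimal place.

Step 3: 11.4 × 1.227³ = 21.059pt
Step 8: 11.4 × 1.227⁸ = 58.568pt
Difference: 58.568 − 21.059 = 37.509pt

37.5pt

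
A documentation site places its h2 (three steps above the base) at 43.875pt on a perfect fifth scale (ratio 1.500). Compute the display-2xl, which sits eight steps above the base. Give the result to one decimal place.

Moving from step +3 to step +8 is 5 steps up, so multiply by r⁵.
43.875 × 1.500⁵ = 43.875 × 7.59375 ≈ 333.176

333.2pt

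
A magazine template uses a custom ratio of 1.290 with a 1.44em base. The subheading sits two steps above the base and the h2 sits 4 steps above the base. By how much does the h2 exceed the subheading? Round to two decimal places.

1.59em

Step 2: 1.44 × 1.290² = 2.3963em
Step 4: 1.44 × 1.290⁴ = 3.9877em
Difference: 3.9877 − 2.3963 = 1.5914em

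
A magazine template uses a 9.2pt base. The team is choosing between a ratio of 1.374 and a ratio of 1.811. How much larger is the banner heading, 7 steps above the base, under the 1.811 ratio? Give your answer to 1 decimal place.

At 1.374: 9.2 × 1.374⁷ = 85.054pt
At 1.811: 9.2 × 1.811⁷ = 587.783pt
Difference: 587.783 − 85.054 = 502.729pt

502.7pt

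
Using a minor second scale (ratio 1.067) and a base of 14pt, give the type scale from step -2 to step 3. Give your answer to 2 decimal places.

12.30pt, 13.12pt, 14.00pt, 14.94pt, 15.94pt, 17.01pt

Step -2: 14.0 ÷ 1.067² = 12.30
Step -1: 14.0 ÷ 1.067 = 13.12
Step 0: 14pt
Step 1: 14.0 × 1.067 = 14.94
Step 2: 14.0 × 1.067² = 15.94
Step 3: 14.0 × 1.067³ = 17.01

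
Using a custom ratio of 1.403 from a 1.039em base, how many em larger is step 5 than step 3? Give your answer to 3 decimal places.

Step 3: 1.039 × 1.403³ = 2.86938em
Step 5: 1.039 × 1.403⁵ = 5.64812em
Difference: 5.64812 − 2.86938 = 2.77874em

2.779em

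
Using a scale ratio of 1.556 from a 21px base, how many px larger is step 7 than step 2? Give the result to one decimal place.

412.9px

Step 2: 21.0 × 1.556² = 50.844px
Step 7: 21.0 × 1.556⁷ = 463.753px
Difference: 463.753 − 50.844 = 412.909px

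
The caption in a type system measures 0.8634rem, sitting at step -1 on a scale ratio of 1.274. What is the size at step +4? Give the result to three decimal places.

2.898rem

Moving from step -1 to step +4 is 5 steps up, so multiply by r⁵.
0.8634 × 1.274⁵ = 0.8634 × 3.35619 ≈ 2.898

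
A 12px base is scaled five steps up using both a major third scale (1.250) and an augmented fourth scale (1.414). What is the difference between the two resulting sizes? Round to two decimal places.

Major third: 12.0 × 1.250⁵ = 36.6211px
Augmented fourth: 12.0 × 1.414⁵ = 67.8310px
Difference: 67.8310 − 36.6211 = 31.2099px

31.21px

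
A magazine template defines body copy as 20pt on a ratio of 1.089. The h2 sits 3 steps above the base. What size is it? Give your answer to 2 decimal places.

25.83pt

20.0 × 1.089³ = 20.0 × 1.29147 ≈ 25.83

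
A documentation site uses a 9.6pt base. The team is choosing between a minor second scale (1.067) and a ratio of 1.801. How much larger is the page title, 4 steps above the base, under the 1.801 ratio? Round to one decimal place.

88.6pt

Minor second: 9.6 × 1.067⁴ = 12.443pt
At 1.801: 9.6 × 1.801⁴ = 101.001pt
Difference: 101.001 − 12.443 = 88.558pt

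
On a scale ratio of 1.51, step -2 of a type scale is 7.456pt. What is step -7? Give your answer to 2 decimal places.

The gap is -7 − (-2) = -5 steps, so the factor is 1.51^-5.
7.456 ÷ 1.51⁵ = 7.456 ÷ 7.85027 ≈ 0.950

0.95pt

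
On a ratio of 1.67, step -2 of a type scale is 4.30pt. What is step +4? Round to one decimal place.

Moving from step -2 to step +4 is 6 steps up, so multiply by r⁶.
4.30 × 1.67⁶ = 4.30 × 21.69196 ≈ 93.275

93.3pt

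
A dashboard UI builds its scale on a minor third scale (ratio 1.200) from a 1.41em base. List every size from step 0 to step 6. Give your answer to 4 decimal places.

1.4100em, 1.6920em, 2.0304em, 2.4365em, 2.9238em, 3.5085em, 4.2102em

Step 0: 1.41em
Step 1: 1.41 × 1.200 = 1.6920
Step 2: 1.41 × 1.200² = 2.0304
Step 3: 1.41 × 1.200³ = 2.4365
Step 4: 1.41 × 1.200⁴ = 2.9238
Step 5: 1.41 × 1.200⁵ = 3.5085
Step 6: 1.41 × 1.200⁶ = 4.2102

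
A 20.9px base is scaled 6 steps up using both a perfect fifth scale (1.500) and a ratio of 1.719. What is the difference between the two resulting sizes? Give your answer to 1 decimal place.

301.2px

Perfect fifth: 20.9 × 1.500⁶ = 238.064px
At 1.719: 20.9 × 1.719⁶ = 539.264px
Difference: 539.264 − 238.064 = 301.200px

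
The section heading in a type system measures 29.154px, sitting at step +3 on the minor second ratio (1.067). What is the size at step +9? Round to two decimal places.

Moving from step +3 to step +9 is 6 steps up, so multiply by r⁶.
29.154 × 1.067⁶ = 29.154 × 1.47566 ≈ 43.021

43.02px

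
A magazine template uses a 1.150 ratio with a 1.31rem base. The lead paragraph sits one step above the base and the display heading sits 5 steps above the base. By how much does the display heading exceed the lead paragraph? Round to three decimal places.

1.128rem

Step 1: 1.31 × 1.150 = 1.50650rem
Step 5: 1.31 × 1.150⁵ = 2.63488rem
Difference: 2.63488 − 1.50650 = 1.12838rem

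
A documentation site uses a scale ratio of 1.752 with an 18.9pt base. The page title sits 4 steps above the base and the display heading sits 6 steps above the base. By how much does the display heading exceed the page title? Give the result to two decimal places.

Step 4: 18.9 × 1.752⁴ = 178.0731pt
Step 6: 18.9 × 1.752⁶ = 546.5960pt
Difference: 546.5960 − 178.0731 = 368.5229pt

368.52pt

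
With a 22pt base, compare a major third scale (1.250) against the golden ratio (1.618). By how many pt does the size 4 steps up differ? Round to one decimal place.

97.1pt

Major third: 22.0 × 1.250⁴ = 53.711pt
Golden ratio: 22.0 × 1.618⁴ = 150.778pt
Difference: 150.778 − 53.711 = 97.067pt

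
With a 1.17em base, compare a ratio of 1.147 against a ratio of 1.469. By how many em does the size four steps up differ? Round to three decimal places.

3.423em

At 1.147: 1.17 × 1.147⁴ = 2.02507em
At 1.469: 1.17 × 1.469⁴ = 5.44845em
Difference: 5.44845 − 2.02507 = 3.42338em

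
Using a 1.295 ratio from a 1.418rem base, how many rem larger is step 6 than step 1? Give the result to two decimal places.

4.85rem

Step 1: 1.418 × 1.295 = 1.8363rem
Step 6: 1.418 × 1.295⁶ = 6.6880rem
Difference: 6.6880 − 1.8363 = 4.8517rem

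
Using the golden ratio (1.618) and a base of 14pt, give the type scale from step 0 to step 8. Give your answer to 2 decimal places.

14.00pt, 22.65pt, 36.65pt, 59.30pt, 95.95pt, 155.25pt, 251.19pt, 406.42pt, 657.59pt

Step 0: 14pt
Step 1: 14.0 × 1.618 = 22.65
Step 2: 14.0 × 1.618² = 36.65
Step 3: 14.0 × 1.618³ = 59.30
Step 4: 14.0 × 1.618⁴ = 95.95
Step 5: 14.0 × 1.618⁵ = 155.25
Step 6: 14.0 × 1.618⁶ = 251.19
Step 7: 14.0 × 1.618⁷ = 406.42
Step 8: 14.0 × 1.618⁸ = 657.59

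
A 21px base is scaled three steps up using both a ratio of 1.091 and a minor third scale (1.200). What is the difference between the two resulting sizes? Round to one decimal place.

9.0px

At 1.091: 21.0 × 1.091³ = 27.271px
Minor third: 21.0 × 1.200³ = 36.288px
Difference: 36.288 − 27.271 = 9.017px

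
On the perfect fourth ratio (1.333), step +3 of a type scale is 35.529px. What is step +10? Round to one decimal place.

The gap is 10 − (3) = 7 steps, so the factor is 1.333^7.
35.529 × 1.333⁷ = 35.529 × 7.47844 ≈ 265.702

265.7px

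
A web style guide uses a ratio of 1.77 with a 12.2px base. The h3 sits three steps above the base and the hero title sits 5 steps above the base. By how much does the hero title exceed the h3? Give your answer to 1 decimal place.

144.3px

Step 3: 12.2 × 1.77³ = 67.652px
Step 5: 12.2 × 1.77⁵ = 211.946px
Difference: 211.946 − 67.652 = 144.294px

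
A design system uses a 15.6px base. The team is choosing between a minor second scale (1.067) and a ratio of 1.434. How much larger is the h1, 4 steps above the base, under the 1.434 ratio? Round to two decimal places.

Minor second: 15.6 × 1.067⁴ = 20.2201px
At 1.434: 15.6 × 1.434⁴ = 65.9662px
Difference: 65.9662 − 20.2201 = 45.7461px

45.75px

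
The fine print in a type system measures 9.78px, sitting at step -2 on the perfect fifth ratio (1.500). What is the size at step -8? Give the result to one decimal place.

9.78 ÷ 1.500⁶ = 9.78 ÷ 11.39062 ≈ 0.859

0.9px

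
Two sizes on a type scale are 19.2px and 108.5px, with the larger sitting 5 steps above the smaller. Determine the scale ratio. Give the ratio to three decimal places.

1.414

The ratio satisfies 19.2 × r⁵ = 108.5, so r = (108.5 / 19.2)^(1/5).
r = 5.6510^(1/5) ≈ 1.4139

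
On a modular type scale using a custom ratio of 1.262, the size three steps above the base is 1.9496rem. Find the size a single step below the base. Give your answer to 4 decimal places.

0.7686rem

1.9496 ÷ 1.262⁴ = 1.9496 ÷ 2.53651 ≈ 0.7686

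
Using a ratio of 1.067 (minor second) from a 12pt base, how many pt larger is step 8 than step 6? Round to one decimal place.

2.5pt

Step 6: 12.0 × 1.067⁶ = 17.708pt
Step 8: 12.0 × 1.067⁸ = 20.160pt
Difference: 20.160 − 17.708 = 2.452pt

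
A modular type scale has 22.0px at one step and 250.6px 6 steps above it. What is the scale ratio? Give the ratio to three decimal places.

1.500

r⁶ = 250.6 / 22.0, so r = (250.6/22.0)^(1/6).
r = 11.3909^(1/6) ≈ 1.5000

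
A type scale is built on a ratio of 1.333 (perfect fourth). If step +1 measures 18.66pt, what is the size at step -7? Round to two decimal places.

18.66 ÷ 1.333⁸ = 18.66 ÷ 9.96876 ≈ 1.872

1.87pt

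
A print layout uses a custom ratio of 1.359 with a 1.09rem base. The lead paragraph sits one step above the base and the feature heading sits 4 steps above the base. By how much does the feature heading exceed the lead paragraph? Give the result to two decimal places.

2.24rem

Step 1: 1.09 × 1.359 = 1.4813rem
Step 4: 1.09 × 1.359⁴ = 3.7180rem
Difference: 3.7180 − 1.4813 = 2.2367rem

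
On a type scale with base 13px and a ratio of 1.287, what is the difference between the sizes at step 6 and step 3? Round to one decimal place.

31.4px

Step 3: 13.0 × 1.287³ = 27.713px
Step 6: 13.0 × 1.287⁶ = 59.076px
Difference: 59.076 − 27.713 = 31.363px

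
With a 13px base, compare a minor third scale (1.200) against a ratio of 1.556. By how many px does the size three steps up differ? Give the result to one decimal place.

26.5px

Minor third: 13.0 × 1.200³ = 22.464px
At 1.556: 13.0 × 1.556³ = 48.975px
Difference: 48.975 − 22.464 = 26.511px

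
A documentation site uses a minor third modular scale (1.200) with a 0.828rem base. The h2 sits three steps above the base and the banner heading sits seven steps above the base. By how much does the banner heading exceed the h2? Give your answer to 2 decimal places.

1.54rem

Step 3: 0.828 × 1.200³ = 1.4308rem
Step 7: 0.828 × 1.200⁷ = 2.9669rem
Difference: 2.9669 − 1.4308 = 1.5361rem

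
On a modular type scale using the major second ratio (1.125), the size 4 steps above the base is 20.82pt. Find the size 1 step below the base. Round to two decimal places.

20.82 ÷ 1.125⁵ = 20.82 ÷ 1.80203 ≈ 11.554

11.55pt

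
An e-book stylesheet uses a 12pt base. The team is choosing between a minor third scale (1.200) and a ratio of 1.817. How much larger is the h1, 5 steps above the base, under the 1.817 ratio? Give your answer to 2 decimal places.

207.80pt

Minor third: 12.0 × 1.200⁵ = 29.8598pt
At 1.817: 12.0 × 1.817⁵ = 237.6599pt
Difference: 237.6599 − 29.8598 = 207.8001pt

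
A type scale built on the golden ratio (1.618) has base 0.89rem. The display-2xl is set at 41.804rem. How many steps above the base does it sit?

8

1.618ⁿ = 41.804 / 0.89 = 46.9708
n = ln(46.9708) / ln(1.618) = 3.8495 / 0.4812 ≈ 8.00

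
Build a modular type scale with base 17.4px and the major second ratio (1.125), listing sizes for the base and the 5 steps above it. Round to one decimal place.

17.4px, 19.6px, 22.0px, 24.8px, 27.9px, 31.4px

Step 0: 17.4px
Step 1: 17.4 × 1.125 = 19.6
Step 2: 17.4 × 1.125² = 22.0
Step 3: 17.4 × 1.125³ = 24.8
Step 4: 17.4 × 1.125⁴ = 27.9
Step 5: 17.4 × 1.125⁵ = 31.4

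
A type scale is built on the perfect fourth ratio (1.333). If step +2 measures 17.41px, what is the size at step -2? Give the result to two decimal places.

Moving from step +2 to step -2 is 4 steps down, so divide by r⁴.
17.41 ÷ 1.333⁴ = 17.41 ÷ 3.15733 ≈ 5.514

5.51px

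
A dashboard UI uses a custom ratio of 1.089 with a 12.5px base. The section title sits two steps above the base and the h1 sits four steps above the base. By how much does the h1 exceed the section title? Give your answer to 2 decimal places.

2.76px

Step 2: 12.5 × 1.089² = 14.8240px
Step 4: 12.5 × 1.089⁴ = 17.5801px
Difference: 17.5801 − 14.8240 = 2.7561px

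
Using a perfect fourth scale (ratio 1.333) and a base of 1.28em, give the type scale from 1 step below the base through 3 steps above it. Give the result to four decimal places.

Step -1: 1.28 ÷ 1.333 = 0.9602
Step 0: 1.28em
Step 1: 1.28 × 1.333 = 1.7062
Step 2: 1.28 × 1.333² = 2.2744
Step 3: 1.28 × 1.333³ = 3.0318

0.9602em, 1.2800em, 1.7062em, 2.2744em, 3.0318em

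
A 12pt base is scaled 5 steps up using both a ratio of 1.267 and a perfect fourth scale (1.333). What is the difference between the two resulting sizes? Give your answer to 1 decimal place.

At 1.267: 12.0 × 1.267⁵ = 39.180pt
Perfect fourth: 12.0 × 1.333⁵ = 50.505pt
Difference: 50.505 − 39.180 = 11.325pt

11.3pt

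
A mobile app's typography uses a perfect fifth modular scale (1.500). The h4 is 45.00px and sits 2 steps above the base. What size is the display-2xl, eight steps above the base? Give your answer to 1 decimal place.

512.6px

Moving from step +2 to step +8 is 6 steps up, so multiply by r⁶.
45.00 × 1.500⁶ = 45.00 × 11.39062 ≈ 512.578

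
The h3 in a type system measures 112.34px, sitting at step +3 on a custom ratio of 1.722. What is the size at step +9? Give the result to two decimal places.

The gap is 9 − (3) = 6 steps, so the factor is 1.722^6.
112.34 × 1.722⁶ = 112.34 × 26.07347 ≈ 2929.094

2929.09px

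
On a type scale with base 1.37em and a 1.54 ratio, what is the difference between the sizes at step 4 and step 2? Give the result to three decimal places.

4.456em

Step 2: 1.37 × 1.54² = 3.24909em
Step 4: 1.37 × 1.54⁴ = 7.70555em
Difference: 7.70555 − 3.24909 = 4.45646em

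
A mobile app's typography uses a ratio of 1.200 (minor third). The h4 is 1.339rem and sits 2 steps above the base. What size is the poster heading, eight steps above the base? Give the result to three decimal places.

3.998rem

1.339 × 1.200⁶ = 1.339 × 2.98598 ≈ 3.998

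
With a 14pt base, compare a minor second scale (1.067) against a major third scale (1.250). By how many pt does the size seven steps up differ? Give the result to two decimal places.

Minor second: 14.0 × 1.067⁷ = 22.0434pt
Major third: 14.0 × 1.250⁷ = 66.7572pt
Difference: 66.7572 − 22.0434 = 44.7138pt

44.71pt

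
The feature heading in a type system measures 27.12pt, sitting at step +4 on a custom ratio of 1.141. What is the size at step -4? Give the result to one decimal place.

9.4pt

The gap is -4 − (4) = -8 steps, so the factor is 1.141^-8.
27.12 ÷ 1.141⁸ = 27.12 ÷ 2.87267 ≈ 9.441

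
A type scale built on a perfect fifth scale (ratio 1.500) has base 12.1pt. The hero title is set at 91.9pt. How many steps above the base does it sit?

1.500ⁿ = 91.9 / 12.1 = 7.5950
n = ln(7.5950) / ln(1.500) = 2.0275 / 0.4055 ≈ 5.00

5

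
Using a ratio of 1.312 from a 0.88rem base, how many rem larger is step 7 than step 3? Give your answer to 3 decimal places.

3.901rem

Step 3: 0.88 × 1.312³ = 1.98739rem
Step 7: 0.88 × 1.312⁷ = 5.88870rem
Difference: 5.88870 − 1.98739 = 3.90131rem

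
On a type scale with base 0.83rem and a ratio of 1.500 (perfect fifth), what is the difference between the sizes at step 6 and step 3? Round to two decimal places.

Step 3: 0.83 × 1.500³ = 2.8013rem
Step 6: 0.83 × 1.500⁶ = 9.4542rem
Difference: 9.4542 − 2.8013 = 6.6529rem

6.65rem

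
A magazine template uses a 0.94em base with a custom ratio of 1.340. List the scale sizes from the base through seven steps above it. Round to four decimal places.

0.9400em, 1.2596em, 1.6879em, 2.2617em, 3.0307em, 4.0612em, 5.4420em, 7.2922em

Step 0: 0.94em
Step 1: 0.94 × 1.340 = 1.2596
Step 2: 0.94 × 1.340² = 1.6879
Step 3: 0.94 × 1.340³ = 2.2617
Step 4: 0.94 × 1.340⁴ = 3.0307
Step 5: 0.94 × 1.340⁵ = 4.0612
Step 6: 0.94 × 1.340⁶ = 5.4420
Step 7: 0.94 × 1.340⁷ = 7.2922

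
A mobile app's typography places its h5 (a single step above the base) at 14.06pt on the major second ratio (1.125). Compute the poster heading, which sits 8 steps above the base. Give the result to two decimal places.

Moving from step +1 to step +8 is 7 steps up, so multiply by r⁷.
14.06 × 1.125⁷ = 14.06 × 2.28070 ≈ 32.067

32.07pt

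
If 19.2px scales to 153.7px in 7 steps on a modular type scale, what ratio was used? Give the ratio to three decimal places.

1.346

The ratio satisfies 19.2 × r⁷ = 153.7, so r = (153.7 / 19.2)^(1/7).
r = 8.0052^(1/7) ≈ 1.3460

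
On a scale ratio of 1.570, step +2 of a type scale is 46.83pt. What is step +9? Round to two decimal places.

1101.09pt

46.83 × 1.570⁷ = 46.83 × 23.51243 ≈ 1101.087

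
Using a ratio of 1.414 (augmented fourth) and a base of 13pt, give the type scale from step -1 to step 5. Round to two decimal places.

Step -1: 13.0 ÷ 1.414 = 9.19
Step 0: 13pt
Step 1: 13.0 × 1.414 = 18.38
Step 2: 13.0 × 1.414² = 25.99
Step 3: 13.0 × 1.414³ = 36.75
Step 4: 13.0 × 1.414⁴ = 51.97
Step 5: 13.0 × 1.414⁵ = 73.48

9.19pt, 13.00pt, 18.38pt, 25.99pt, 36.75pt, 51.97pt, 73.48pt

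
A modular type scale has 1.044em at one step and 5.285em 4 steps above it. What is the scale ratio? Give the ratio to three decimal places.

r⁴ = 5.285 / 1.044, so r = (5.285/1.044)^(1/4).
r = 5.0623^(1/4) ≈ 1.5000

1.500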